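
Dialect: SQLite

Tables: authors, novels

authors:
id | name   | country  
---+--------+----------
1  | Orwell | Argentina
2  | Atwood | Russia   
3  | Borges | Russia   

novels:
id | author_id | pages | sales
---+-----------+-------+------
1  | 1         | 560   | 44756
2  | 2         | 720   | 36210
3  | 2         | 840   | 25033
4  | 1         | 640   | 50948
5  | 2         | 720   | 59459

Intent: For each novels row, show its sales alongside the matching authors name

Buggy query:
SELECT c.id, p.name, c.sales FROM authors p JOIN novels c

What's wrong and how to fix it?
Bug: JOIN with no ON clause produces a cartesian product; every novels row pairs with every authors row

Fix: Add ON c.author_id = p.id to the JOIN

Corrected query:
SELECT c.id, p.name, c.sales FROM authors p JOIN novels c ON c.author_id = p.id

Result:
id | name   | sales
---+--------+------
1  | Orwell | 44756
2  | Atwood | 36210
3  | Atwood | 25033
4  | Orwell | 50948
5  | Atwood | 59459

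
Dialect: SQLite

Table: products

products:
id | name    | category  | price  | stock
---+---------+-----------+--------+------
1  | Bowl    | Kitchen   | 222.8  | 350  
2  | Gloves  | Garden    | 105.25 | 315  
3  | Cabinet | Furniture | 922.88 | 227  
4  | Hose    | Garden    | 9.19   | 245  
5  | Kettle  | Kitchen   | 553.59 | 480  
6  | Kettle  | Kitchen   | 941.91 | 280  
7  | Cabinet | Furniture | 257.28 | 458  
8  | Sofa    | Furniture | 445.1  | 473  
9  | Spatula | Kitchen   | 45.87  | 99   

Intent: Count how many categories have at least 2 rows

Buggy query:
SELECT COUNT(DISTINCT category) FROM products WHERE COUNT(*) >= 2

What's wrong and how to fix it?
Bug: COUNT(*) cannot appear in WHERE; the per-group count doesn't exist yet

Fix: Group first with HAVING COUNT(*) >= 2, then COUNT the resulting groups

Corrected query:
SELECT COUNT(*) FROM (SELECT category FROM products GROUP BY category HAVING COUNT(*) >= 2)

Result:
COUNT(*)
--------
3       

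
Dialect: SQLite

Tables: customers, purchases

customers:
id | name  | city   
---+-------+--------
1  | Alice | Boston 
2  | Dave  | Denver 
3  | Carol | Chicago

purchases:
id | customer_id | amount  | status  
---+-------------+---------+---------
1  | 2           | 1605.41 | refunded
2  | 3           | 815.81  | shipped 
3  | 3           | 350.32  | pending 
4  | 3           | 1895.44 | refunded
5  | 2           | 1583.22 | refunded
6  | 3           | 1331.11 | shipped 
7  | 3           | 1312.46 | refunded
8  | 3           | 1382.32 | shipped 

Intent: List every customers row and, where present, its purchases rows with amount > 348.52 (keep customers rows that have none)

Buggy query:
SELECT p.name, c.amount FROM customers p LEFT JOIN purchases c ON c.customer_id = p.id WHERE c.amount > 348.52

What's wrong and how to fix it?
Bug: A WHERE condition on the right-hand table after LEFT JOIN drops unmatched parents

Fix: Move the right-table condition into the ON clause so unmatched parents are kept

Corrected query:
SELECT p.name, c.amount FROM customers p LEFT JOIN purchases c ON c.customer_id = p.id AND c.amount > 348.52

Result:
name  | amount 
------+--------
Alice | NULL   
Dave  | 1583.22
Dave  | 1605.41
Carol | 350.32 
Carol | 815.81 
Carol | 1312.46
Carol | 1331.11
Carol | 1382.32
Carol | 1895.44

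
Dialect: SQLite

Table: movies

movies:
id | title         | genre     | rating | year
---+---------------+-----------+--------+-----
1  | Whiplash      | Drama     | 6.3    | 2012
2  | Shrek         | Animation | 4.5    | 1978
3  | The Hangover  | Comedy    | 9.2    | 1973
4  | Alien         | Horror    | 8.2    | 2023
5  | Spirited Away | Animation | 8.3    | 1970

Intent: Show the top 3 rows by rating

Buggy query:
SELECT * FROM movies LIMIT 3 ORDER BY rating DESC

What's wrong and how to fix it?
Bug: ORDER BY cannot follow LIMIT; LIMIT is the final clause

Fix: Sort with ORDER BY, then apply LIMIT

Corrected query:
SELECT * FROM movies ORDER BY rating DESC LIMIT 3

Result:
id | title         | genre     | rating | year
---+---------------+-----------+--------+-----
3  | The Hangover  | Comedy    | 9.2    | 1973
5  | Spirited Away | Animation | 8.3    | 1970
4  | Alien         | Horror    | 8.2    | 2023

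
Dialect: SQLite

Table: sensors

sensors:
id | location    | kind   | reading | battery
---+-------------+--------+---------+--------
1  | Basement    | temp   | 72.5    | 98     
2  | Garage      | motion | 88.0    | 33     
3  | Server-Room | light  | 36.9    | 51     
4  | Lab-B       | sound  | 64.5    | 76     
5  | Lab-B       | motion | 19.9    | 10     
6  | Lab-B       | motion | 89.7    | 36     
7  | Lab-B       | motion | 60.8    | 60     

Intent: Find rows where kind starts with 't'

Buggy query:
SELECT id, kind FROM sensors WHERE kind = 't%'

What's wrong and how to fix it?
Bug: '=' compares the literal string including the % character; pattern matching needs LIKE

Fix: Replace '=' with LIKE so 't%' is treated as a pattern

Corrected query:
SELECT id, kind FROM sensors WHERE kind LIKE 't%'

Result:
id | kind
---+-----
1  | temp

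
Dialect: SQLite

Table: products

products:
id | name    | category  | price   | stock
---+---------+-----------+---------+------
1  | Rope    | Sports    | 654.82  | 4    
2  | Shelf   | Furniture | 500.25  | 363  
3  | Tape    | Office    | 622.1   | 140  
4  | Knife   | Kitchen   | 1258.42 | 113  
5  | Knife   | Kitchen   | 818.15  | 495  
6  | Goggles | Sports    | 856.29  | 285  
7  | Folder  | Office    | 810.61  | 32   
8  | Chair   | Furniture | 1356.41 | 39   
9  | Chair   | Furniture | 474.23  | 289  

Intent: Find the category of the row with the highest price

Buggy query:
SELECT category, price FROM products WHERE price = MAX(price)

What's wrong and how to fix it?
Bug: WHERE is evaluated per row; an aggregate over the whole table isn't defined there

Fix: Wrap MAX in a scalar subquery so WHERE compares against a single value

Corrected query:
SELECT category, price FROM products WHERE price = (SELECT MAX(price) FROM products)

Result:
category  | price  
----------+--------
Furniture | 1356.41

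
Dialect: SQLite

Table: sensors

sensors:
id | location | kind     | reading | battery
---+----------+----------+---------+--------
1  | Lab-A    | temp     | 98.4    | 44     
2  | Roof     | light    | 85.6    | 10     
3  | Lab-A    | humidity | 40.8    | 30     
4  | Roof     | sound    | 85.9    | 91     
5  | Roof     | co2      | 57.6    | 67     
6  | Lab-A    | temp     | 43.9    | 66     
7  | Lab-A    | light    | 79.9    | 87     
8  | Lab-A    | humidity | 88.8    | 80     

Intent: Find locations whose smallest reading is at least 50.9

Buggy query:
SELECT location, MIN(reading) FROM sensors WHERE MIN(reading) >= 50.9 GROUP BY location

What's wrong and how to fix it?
Bug: MIN() in WHERE is a misuse of aggregate

Fix: Use HAVING for the per-group MIN condition

Corrected query:
SELECT location, MIN(reading) FROM sensors GROUP BY location HAVING MIN(reading) >= 50.9

Result:
location | MIN(reading)
---------+-------------
Roof     | 57.6        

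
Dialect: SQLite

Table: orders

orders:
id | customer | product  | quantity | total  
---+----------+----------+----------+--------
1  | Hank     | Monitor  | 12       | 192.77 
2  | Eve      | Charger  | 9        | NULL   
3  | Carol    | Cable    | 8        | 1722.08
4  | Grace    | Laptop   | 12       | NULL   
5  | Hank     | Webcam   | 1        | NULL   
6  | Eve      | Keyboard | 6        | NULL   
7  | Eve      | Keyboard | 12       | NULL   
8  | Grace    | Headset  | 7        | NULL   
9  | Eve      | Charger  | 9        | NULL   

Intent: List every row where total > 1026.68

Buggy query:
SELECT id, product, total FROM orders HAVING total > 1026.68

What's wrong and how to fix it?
Bug: This is a non-aggregate query (no GROUP BY, no aggregates), so in SQLite the HAVING clause is invalid here; a row-level condition belongs in WHERE

Fix: Use WHERE for row-level filtering

Corrected query:
SELECT id, product, total FROM orders WHERE total > 1026.68

Result:
id | product | total  
---+---------+--------
3  | Cable   | 1722.08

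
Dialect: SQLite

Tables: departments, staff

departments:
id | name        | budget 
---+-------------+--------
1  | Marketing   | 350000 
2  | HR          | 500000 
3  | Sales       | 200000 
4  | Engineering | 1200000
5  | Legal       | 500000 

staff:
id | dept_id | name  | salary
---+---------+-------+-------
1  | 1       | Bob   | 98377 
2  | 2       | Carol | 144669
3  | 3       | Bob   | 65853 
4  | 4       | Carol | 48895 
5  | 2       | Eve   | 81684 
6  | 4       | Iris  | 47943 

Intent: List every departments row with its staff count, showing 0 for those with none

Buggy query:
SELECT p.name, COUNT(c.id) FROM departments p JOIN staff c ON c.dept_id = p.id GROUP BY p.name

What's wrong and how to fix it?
Bug: An inner join excludes parents with zero children

Fix: Use LEFT JOIN so parents without children still appear (COUNT(c.id) gives 0)

Corrected query:
SELECT p.name, COUNT(c.id) FROM departments p LEFT JOIN staff c ON c.dept_id = p.id GROUP BY p.name

Result:
name        | COUNT(c.id)
------------+------------
Engineering | 2          
HR          | 2          
Legal       | 0          
Marketing   | 1          
Sales       | 1          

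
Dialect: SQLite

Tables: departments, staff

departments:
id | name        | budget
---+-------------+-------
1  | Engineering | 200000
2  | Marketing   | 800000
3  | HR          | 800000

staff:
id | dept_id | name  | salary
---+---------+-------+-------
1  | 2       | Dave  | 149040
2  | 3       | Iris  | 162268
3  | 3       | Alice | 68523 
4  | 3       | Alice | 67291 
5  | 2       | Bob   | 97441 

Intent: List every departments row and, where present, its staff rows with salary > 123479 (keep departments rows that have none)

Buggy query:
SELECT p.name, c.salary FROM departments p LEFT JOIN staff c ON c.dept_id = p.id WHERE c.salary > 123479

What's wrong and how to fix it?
Bug: Filtering c.salary in WHERE discards the NULL rows produced by LEFT JOIN, turning it into an inner join

Fix: Put 'c.salary > 123479' in the JOIN's ON clause instead of WHERE

Corrected query:
SELECT p.name, c.salary FROM departments p LEFT JOIN staff c ON c.dept_id = p.id AND c.salary > 123479

Result:
name        | salary
------------+-------
Engineering | NULL  
Marketing   | 149040
HR          | 162268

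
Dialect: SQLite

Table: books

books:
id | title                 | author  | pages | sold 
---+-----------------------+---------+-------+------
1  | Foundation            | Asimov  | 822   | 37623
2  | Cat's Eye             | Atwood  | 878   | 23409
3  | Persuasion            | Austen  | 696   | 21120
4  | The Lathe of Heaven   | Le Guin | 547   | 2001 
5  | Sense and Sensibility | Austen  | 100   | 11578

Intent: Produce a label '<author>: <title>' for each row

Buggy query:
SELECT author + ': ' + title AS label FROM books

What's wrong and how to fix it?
Bug: '+' is numeric addition; on text columns SQLite converts them to 0 instead of concatenating

Fix: Use the || operator for string concatenation

Corrected query:
SELECT author || ': ' || title AS label FROM books

Result:
label                        
-----------------------------
Asimov: Foundation           
Atwood: Cat's Eye            
Austen: Persuasion           
Le Guin: The Lathe of Heaven 
Austen: Sense and Sensibility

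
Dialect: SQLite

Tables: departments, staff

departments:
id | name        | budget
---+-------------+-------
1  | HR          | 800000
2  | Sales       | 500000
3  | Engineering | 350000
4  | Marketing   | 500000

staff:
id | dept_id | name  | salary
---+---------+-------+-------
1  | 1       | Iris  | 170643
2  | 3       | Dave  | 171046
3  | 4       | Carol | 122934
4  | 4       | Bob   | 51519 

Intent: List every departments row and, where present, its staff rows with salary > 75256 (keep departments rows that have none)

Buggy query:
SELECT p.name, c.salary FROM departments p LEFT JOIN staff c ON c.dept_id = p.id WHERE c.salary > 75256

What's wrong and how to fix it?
Bug: A WHERE condition on the right-hand table after LEFT JOIN drops unmatched parents

Fix: Put 'c.salary > 75256' in the JOIN's ON clause instead of WHERE

Corrected query:
SELECT p.name, c.salary FROM departments p LEFT JOIN staff c ON c.dept_id = p.id AND c.salary > 75256

Result:
name        | salary
------------+-------
HR          | 170643
Sales       | NULL  
Engineering | 171046
Marketing   | 122934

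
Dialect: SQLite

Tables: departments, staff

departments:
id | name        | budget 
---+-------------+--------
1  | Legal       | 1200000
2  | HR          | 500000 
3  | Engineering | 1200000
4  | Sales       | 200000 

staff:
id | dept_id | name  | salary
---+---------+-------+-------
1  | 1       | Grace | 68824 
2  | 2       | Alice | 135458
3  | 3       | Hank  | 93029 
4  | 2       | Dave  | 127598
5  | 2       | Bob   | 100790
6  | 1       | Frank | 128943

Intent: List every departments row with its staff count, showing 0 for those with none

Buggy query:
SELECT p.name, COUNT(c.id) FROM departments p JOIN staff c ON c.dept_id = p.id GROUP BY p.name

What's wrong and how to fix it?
Bug: An inner join excludes parents with zero children

Fix: Use LEFT JOIN so parents without children still appear (COUNT(c.id) gives 0)

Corrected query:
SELECT p.name, COUNT(c.id) FROM departments p LEFT JOIN staff c ON c.dept_id = p.id GROUP BY p.name

Result:
name        | COUNT(c.id)
------------+------------
Engineering | 1          
HR          | 3          
Legal       | 2          
Sales       | 0          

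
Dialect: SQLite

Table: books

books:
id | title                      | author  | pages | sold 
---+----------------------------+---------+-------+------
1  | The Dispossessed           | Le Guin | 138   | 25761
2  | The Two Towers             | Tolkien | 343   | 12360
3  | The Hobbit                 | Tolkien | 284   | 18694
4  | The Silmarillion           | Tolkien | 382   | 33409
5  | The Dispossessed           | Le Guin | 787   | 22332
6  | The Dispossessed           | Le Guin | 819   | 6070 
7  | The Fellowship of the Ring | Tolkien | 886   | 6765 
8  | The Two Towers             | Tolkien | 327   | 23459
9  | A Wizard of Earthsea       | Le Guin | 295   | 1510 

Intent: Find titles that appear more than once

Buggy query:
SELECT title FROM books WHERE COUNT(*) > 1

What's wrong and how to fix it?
Bug: COUNT(*) is an aggregate and cannot be used in WHERE

Fix: Group first, then use HAVING for the count condition

Corrected query:
SELECT title FROM books GROUP BY title HAVING COUNT(*) > 1

Result:
title           
----------------
The Dispossessed
The Two Towers  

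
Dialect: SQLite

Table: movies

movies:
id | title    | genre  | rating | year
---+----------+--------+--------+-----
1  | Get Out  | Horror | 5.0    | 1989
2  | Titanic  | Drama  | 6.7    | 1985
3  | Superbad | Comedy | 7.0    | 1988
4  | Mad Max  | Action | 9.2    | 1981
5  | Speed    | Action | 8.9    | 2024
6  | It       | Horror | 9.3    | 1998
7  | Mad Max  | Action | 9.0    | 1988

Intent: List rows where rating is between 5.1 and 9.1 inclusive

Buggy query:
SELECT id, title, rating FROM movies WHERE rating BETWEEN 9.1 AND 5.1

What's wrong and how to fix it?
Bug: The bounds are reversed; BETWEEN a AND b requires a <= b to match anything

Fix: Write BETWEEN 5.1 AND 9.1

Corrected query:
SELECT id, title, rating FROM movies WHERE rating BETWEEN 5.1 AND 9.1

Result:
id | title    | rating
---+----------+-------
2  | Titanic  | 6.7   
3  | Superbad | 7     
5  | Speed    | 8.9   
7  | Mad Max  | 9     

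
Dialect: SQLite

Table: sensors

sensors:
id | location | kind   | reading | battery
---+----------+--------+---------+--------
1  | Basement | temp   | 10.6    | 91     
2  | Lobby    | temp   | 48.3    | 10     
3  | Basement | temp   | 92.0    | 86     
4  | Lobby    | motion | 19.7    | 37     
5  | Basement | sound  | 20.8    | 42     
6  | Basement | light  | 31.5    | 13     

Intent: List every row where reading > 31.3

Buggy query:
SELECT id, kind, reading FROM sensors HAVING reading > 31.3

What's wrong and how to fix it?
Bug: HAVING filters the output of aggregation, but this query has no GROUP BY and no aggregate functions, so SQLite rejects it (HAVING clause on a non-aggregate query); the condition here is per row

Fix: Replace HAVING with WHERE since the condition applies to individual rows

Corrected query:
SELECT id, kind, reading FROM sensors WHERE reading > 31.3

Result:
id | kind  | reading
---+-------+--------
2  | temp  | 48.3   
3  | temp  | 92     
6  | light | 31.5   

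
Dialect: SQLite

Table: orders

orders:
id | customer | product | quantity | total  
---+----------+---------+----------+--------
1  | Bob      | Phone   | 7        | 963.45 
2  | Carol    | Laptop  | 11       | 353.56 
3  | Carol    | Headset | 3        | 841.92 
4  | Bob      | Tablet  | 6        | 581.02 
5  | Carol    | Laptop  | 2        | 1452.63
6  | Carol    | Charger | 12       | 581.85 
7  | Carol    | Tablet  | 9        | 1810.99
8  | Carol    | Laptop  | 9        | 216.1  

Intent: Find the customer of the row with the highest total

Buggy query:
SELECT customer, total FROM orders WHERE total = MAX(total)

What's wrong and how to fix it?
Bug: WHERE is evaluated per row; an aggregate over the whole table isn't defined there

Fix: Wrap MAX in a scalar subquery so WHERE compares against a single value

Corrected query:
SELECT customer, total FROM orders WHERE total = (SELECT MAX(total) FROM orders)

Result:
customer | total  
---------+--------
Carol    | 1810.99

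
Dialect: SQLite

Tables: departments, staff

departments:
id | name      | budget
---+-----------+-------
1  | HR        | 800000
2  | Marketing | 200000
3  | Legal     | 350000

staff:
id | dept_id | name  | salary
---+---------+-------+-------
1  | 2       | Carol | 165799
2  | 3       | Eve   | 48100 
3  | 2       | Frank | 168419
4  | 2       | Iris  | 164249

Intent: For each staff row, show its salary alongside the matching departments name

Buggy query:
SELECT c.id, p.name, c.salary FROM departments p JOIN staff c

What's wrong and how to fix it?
Bug: Missing join condition: each staff row is matched to all departments rows instead of just its own

Fix: Specify the join condition linking the foreign key to the parent id

Corrected query:
SELECT c.id, p.name, c.salary FROM departments p JOIN staff c ON c.dept_id = p.id

Result:
id | name      | salary
---+-----------+-------
1  | Marketing | 165799
2  | Legal     | 48100 
3  | Marketing | 168419
4  | Marketing | 164249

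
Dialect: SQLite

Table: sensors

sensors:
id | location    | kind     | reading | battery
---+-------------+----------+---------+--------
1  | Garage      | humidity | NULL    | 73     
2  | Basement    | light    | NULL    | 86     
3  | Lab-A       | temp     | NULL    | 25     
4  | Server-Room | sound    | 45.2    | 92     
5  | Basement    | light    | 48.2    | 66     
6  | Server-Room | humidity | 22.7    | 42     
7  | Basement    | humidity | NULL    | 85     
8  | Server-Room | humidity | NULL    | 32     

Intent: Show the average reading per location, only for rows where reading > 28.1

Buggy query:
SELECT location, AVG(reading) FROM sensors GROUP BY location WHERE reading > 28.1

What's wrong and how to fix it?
Bug: Row-level WHERE must come before GROUP BY in the clause order

Fix: Place WHERE between FROM and GROUP BY

Corrected query:
SELECT location, AVG(reading) FROM sensors WHERE reading > 28.1 GROUP BY location

Result:
location    | AVG(reading)
------------+-------------
Basement    | 48.2        
Server-Room | 45.2        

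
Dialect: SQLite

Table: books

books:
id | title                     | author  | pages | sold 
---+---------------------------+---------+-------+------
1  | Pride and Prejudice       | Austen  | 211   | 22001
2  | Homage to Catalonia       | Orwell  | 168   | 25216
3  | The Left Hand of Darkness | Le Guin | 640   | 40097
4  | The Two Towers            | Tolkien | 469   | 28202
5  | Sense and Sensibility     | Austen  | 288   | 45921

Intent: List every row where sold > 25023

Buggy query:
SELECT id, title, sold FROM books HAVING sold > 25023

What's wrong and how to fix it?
Bug: HAVING filters the output of aggregation, but this query has no GROUP BY and no aggregate functions, so SQLite rejects it (HAVING clause on a non-aggregate query); the condition here is per row

Fix: Use WHERE for row-level filtering

Corrected query:
SELECT id, title, sold FROM books WHERE sold > 25023

Result:
id | title                     | sold 
---+---------------------------+------
2  | Homage to Catalonia       | 25216
3  | The Left Hand of Darkness | 40097
4  | The Two Towers            | 28202
5  | Sense and Sensibility     | 45921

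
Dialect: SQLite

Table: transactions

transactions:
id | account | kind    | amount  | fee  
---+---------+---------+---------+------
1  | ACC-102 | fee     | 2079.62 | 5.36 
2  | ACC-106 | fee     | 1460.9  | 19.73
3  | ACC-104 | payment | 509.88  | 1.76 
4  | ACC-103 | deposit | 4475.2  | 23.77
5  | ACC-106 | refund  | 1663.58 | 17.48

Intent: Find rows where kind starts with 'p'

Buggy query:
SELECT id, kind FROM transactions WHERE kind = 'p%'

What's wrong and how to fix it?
Bug: '=' compares the literal string including the % character; pattern matching needs LIKE

Fix: Replace '=' with LIKE so 'p%' is treated as a pattern

Corrected query:
SELECT id, kind FROM transactions WHERE kind LIKE 'p%'

Result:
id | kind   
---+--------
3  | payment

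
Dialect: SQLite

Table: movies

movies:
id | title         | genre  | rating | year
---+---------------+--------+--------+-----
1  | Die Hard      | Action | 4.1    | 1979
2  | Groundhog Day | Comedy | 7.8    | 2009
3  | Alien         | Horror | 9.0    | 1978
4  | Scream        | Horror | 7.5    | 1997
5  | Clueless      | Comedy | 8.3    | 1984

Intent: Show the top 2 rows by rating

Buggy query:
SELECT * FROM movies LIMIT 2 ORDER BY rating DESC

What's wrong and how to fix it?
Bug: ORDER BY cannot follow LIMIT; LIMIT is the final clause

Fix: Swap the clauses: ORDER BY first, then LIMIT

Corrected query:
SELECT * FROM movies ORDER BY rating DESC LIMIT 2

Result:
id | title    | genre  | rating | year
---+----------+--------+--------+-----
3  | Alien    | Horror | 9      | 1978
5  | Clueless | Comedy | 8.3    | 1984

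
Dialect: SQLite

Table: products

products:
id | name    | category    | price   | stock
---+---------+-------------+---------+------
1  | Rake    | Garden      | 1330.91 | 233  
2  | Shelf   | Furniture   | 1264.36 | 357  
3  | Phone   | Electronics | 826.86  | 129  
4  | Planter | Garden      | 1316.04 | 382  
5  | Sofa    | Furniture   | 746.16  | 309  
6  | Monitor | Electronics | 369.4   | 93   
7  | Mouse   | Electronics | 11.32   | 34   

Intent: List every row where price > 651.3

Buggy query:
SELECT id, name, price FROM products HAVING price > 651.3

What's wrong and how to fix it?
Bug: HAVING filters the output of aggregation, but this query has no GROUP BY and no aggregate functions, so SQLite rejects it (HAVING clause on a non-aggregate query); the condition here is per row

Fix: Replace HAVING with WHERE since the condition applies to individual rows

Corrected query:
SELECT id, name, price FROM products WHERE price > 651.3

Result:
id | name    | price  
---+---------+--------
1  | Rake    | 1330.91
2  | Shelf   | 1264.36
3  | Phone   | 826.86 
4  | Planter | 1316.04
5  | Sofa    | 746.16 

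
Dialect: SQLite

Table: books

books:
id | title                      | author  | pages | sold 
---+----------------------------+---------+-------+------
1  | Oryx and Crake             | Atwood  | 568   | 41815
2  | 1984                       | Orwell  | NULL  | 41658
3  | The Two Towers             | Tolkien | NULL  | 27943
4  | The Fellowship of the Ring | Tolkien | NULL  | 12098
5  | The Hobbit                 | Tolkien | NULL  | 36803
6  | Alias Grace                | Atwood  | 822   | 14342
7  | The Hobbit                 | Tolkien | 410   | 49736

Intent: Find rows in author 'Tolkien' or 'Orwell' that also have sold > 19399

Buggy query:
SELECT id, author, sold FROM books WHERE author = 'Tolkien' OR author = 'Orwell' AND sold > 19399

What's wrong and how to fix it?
Bug: Without parentheses, AND is evaluated before OR, so the sold filter only applies to the 'Orwell' branch

Fix: Add parentheses around the OR so the AND applies to both alternatives

Corrected query:
SELECT id, author, sold FROM books WHERE (author = 'Tolkien' OR author = 'Orwell') AND sold > 19399

Result:
id | author  | sold 
---+---------+------
2  | Orwell  | 41658
3  | Tolkien | 27943
5  | Tolkien | 36803
7  | Tolkien | 49736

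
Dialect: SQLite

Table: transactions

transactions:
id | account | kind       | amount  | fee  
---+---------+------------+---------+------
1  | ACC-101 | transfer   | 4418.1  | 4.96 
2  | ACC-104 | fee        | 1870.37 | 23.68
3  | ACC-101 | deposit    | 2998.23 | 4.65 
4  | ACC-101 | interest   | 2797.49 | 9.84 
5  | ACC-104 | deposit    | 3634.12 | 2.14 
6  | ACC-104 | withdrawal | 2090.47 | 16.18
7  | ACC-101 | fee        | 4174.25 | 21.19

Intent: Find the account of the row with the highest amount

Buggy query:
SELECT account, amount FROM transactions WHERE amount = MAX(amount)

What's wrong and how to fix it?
Bug: MAX(amount) is an aggregate and cannot be used directly in WHERE

Fix: Wrap MAX in a scalar subquery so WHERE compares against a single value

Corrected query:
SELECT account, amount FROM transactions WHERE amount = (SELECT MAX(amount) FROM transactions)

Result:
account | amount
--------+-------
ACC-101 | 4418.1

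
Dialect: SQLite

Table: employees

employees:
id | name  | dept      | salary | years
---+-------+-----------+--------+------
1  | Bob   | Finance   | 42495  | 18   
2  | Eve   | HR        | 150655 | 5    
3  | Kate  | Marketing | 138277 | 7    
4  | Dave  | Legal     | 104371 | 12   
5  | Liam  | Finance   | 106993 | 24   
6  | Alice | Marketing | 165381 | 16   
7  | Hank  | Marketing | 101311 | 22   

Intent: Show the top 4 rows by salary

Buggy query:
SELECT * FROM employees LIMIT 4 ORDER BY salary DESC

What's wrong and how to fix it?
Bug: LIMIT must come after ORDER BY

Fix: Sort with ORDER BY, then apply LIMIT

Corrected query:
SELECT * FROM employees ORDER BY salary DESC LIMIT 4

Result:
id | name  | dept      | salary | years
---+-------+-----------+--------+------
6  | Alice | Marketing | 165381 | 16   
2  | Eve   | HR        | 150655 | 5    
3  | Kate  | Marketing | 138277 | 7    
5  | Liam  | Finance   | 106993 | 24   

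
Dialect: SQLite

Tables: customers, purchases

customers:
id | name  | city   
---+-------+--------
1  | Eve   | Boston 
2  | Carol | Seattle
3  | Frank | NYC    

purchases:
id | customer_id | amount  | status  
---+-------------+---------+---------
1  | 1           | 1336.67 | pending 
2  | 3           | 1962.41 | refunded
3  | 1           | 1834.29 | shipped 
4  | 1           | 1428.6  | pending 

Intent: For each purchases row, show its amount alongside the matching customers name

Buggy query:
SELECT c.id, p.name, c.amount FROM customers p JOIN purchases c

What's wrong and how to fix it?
Bug: JOIN with no ON clause produces a cartesian product; every purchases row pairs with every customers row

Fix: Specify the join condition linking the foreign key to the parent id

Corrected query:
SELECT c.id, p.name, c.amount FROM customers p JOIN purchases c ON c.customer_id = p.id

Result:
id | name  | amount 
---+-------+--------
1  | Eve   | 1336.67
2  | Frank | 1962.41
3  | Eve   | 1834.29
4  | Eve   | 1428.6 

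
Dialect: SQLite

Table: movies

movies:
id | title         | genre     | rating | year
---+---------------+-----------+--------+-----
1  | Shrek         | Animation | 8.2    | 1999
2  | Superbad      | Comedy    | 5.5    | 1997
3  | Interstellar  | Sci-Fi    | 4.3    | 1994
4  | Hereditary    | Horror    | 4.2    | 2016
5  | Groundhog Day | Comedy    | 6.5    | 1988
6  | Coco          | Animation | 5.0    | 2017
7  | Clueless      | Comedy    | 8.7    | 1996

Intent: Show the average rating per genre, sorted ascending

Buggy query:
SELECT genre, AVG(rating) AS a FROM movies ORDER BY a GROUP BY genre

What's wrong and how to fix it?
Bug: GROUP BY must precede ORDER BY

Fix: Reorder: SELECT … FROM … GROUP BY … ORDER BY …

Corrected query:
SELECT genre, AVG(rating) AS a FROM movies GROUP BY genre ORDER BY a

Result:
genre     | a  
----------+----
Horror    | 4.2
Sci-Fi    | 4.3
Animation | 6.6
Comedy    | 6.9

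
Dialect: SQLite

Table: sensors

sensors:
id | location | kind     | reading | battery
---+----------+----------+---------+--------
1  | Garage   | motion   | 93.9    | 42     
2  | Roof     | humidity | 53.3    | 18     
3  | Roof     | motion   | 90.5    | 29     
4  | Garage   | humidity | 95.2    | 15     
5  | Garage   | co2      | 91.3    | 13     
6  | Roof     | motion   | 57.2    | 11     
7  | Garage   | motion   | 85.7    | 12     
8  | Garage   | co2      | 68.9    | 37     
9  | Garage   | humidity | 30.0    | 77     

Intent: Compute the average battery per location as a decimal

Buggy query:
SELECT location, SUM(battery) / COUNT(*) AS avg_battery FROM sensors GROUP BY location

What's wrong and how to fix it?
Bug: SUM(battery) and COUNT(*) are both integers; the division truncates the fractional part

Fix: Cast one side to REAL so the division keeps the fractional part

Corrected query:
SELECT location, SUM(battery) * 1.0 / COUNT(*) AS avg_battery FROM sensors GROUP BY location

Result:
location | avg_battery
---------+------------
Garage   | 32.666667  
Roof     | 19.333333  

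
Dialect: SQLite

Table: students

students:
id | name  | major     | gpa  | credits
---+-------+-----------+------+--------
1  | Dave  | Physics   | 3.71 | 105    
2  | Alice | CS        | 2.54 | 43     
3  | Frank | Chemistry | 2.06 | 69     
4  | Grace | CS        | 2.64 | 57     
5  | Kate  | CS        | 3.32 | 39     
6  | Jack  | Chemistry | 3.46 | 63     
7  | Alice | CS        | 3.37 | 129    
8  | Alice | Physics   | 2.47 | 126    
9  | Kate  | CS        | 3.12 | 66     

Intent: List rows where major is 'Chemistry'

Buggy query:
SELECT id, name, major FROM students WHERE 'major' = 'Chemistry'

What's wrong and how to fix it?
Bug: Single quotes denote string literals in SQL; the column name is being compared as a constant string

Fix: Reference the column as major without single quotes

Corrected query:
SELECT id, name, major FROM students WHERE major = 'Chemistry'

Result:
id | name  | major    
---+-------+----------
3  | Frank | Chemistry
6  | Jack  | Chemistry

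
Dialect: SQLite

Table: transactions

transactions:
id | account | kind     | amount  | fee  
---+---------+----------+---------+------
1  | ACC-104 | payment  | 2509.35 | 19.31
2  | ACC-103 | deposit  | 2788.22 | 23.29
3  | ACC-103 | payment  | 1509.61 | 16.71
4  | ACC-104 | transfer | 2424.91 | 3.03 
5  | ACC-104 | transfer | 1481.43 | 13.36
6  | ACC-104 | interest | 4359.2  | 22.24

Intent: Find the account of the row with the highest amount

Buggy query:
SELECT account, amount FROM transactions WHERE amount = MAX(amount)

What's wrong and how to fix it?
Bug: WHERE is evaluated per row; an aggregate over the whole table isn't defined there

Fix: Wrap MAX in a scalar subquery so WHERE compares against a single value

Corrected query:
SELECT account, amount FROM transactions WHERE amount = (SELECT MAX(amount) FROM transactions)

Result:
account | amount
--------+-------
ACC-104 | 4359.2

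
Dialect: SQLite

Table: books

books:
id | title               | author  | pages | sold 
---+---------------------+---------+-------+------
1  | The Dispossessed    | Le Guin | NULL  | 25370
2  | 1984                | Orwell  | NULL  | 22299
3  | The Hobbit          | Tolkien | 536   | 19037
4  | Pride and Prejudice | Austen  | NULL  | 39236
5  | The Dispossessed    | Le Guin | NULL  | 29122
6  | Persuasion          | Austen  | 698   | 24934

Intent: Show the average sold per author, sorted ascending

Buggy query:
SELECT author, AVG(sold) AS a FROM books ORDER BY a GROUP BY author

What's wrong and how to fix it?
Bug: GROUP BY must precede ORDER BY

Fix: Move ORDER BY to the end, after GROUP BY

Corrected query:
SELECT author, AVG(sold) AS a FROM books GROUP BY author ORDER BY a

Result:
author  | a    
--------+------
Tolkien | 19037
Orwell  | 22299
Le Guin | 27246
Austen  | 32085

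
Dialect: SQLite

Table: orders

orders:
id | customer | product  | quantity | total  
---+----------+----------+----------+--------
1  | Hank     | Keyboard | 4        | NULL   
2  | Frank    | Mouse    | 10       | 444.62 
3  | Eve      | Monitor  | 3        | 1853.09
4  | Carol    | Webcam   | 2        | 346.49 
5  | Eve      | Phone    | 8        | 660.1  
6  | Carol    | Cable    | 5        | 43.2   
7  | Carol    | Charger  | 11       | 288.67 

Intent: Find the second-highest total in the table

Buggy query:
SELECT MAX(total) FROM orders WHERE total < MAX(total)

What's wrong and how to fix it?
Bug: The inner MAX is an aggregate inside WHERE, which is not allowed

Fix: Compute the overall MAX in a subquery, then take MAX of rows below it

Corrected query:
SELECT MAX(total) FROM orders WHERE total < (SELECT MAX(total) FROM orders)

Result:
MAX(total)
----------
660.1     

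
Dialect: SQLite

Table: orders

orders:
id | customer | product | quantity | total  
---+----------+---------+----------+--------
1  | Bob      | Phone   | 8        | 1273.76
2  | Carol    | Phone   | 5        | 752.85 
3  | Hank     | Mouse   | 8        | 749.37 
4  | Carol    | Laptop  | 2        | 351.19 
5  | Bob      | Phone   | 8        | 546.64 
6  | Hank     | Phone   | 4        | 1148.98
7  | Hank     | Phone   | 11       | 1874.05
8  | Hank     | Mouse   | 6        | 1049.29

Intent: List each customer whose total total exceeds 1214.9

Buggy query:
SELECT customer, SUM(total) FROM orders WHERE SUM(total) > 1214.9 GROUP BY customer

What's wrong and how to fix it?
Bug: Aggregate functions cannot appear in a WHERE clause

Fix: Use HAVING (which filters groups after aggregation) instead of WHERE

Corrected query:
SELECT customer, SUM(total) FROM orders GROUP BY customer HAVING SUM(total) > 1214.9

Result:
customer | SUM(total)
---------+-----------
Bob      | 1820.4    
Hank     | 4821.69   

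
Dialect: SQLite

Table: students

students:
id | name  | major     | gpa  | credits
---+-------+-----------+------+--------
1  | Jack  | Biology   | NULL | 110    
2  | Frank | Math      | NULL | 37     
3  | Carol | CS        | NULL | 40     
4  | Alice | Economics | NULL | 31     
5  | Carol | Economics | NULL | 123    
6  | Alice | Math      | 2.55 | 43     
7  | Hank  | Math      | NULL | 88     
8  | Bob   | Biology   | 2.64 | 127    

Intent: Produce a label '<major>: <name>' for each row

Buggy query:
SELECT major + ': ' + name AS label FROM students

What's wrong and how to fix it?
Bug: '+' is numeric addition; on text columns SQLite converts them to 0 instead of concatenating

Fix: Replace + with || to concatenate text

Corrected query:
SELECT major || ': ' || name AS label FROM students

Result:
label           
----------------
Biology: Jack   
Math: Frank     
CS: Carol       
Economics: Alice
Economics: Carol
Math: Alice     
Math: Hank      
Biology: Bob    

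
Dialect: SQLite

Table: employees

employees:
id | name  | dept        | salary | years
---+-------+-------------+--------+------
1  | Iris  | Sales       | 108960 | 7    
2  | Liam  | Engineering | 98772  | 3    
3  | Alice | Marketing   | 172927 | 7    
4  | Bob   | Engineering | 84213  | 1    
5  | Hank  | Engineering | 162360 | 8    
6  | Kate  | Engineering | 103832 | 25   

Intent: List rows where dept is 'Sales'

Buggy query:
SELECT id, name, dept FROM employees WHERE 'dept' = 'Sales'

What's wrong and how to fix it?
Bug: 'dept' in single quotes is a string literal, not the column; the comparison is literal-vs-literal and never true

Fix: Remove the quotes around the column name (or use double quotes for an identifier)

Corrected query:
SELECT id, name, dept FROM employees WHERE dept = 'Sales'

Result:
id | name | dept 
---+------+------
1  | Iris | Sales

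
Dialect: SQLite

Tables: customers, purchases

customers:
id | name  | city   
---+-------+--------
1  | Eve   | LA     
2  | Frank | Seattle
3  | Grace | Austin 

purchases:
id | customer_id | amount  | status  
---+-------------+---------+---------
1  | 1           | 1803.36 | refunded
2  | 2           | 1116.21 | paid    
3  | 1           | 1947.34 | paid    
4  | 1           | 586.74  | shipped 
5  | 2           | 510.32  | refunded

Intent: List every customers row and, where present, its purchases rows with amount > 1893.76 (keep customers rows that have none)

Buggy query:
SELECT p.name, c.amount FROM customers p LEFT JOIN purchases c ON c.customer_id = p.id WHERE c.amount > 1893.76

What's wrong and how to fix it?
Bug: Filtering c.amount in WHERE discards the NULL rows produced by LEFT JOIN, turning it into an inner join

Fix: Put 'c.amount > 1893.76' in the JOIN's ON clause instead of WHERE

Corrected query:
SELECT p.name, c.amount FROM customers p LEFT JOIN purchases c ON c.customer_id = p.id AND c.amount > 1893.76

Result:
name  | amount 
------+--------
Eve   | 1947.34
Frank | NULL   
Grace | NULL   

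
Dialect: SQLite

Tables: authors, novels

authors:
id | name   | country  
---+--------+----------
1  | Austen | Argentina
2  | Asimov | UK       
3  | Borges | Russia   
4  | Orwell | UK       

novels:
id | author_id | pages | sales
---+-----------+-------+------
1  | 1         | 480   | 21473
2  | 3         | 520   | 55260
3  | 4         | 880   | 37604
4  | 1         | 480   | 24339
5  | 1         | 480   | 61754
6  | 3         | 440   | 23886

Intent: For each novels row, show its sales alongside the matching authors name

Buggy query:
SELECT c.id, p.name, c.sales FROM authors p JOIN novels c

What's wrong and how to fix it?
Bug: Missing join condition: each novels row is matched to all authors rows instead of just its own

Fix: Specify the join condition linking the foreign key to the parent id

Corrected query:
SELECT c.id, p.name, c.sales FROM authors p JOIN novels c ON c.author_id = p.id

Result:
id | name   | sales
---+--------+------
1  | Austen | 21473
2  | Borges | 55260
3  | Orwell | 37604
4  | Austen | 24339
5  | Austen | 61754
6  | Borges | 23886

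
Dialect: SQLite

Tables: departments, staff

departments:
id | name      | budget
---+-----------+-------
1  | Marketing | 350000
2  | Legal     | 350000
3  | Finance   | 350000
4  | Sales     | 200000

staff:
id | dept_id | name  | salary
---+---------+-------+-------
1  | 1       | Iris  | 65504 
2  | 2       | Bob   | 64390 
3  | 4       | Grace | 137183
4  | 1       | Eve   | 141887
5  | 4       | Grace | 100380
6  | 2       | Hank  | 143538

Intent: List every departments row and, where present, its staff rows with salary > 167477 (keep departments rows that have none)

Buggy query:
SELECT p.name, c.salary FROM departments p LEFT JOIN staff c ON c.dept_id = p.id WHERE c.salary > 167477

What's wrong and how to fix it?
Bug: Filtering c.salary in WHERE discards the NULL rows produced by LEFT JOIN, turning it into an inner join

Fix: Put 'c.salary > 167477' in the JOIN's ON clause instead of WHERE

Corrected query:
SELECT p.name, c.salary FROM departments p LEFT JOIN staff c ON c.dept_id = p.id AND c.salary > 167477

Result:
name      | salary
----------+-------
Marketing | NULL  
Legal     | NULL  
Finance   | NULL  
Sales     | NULL  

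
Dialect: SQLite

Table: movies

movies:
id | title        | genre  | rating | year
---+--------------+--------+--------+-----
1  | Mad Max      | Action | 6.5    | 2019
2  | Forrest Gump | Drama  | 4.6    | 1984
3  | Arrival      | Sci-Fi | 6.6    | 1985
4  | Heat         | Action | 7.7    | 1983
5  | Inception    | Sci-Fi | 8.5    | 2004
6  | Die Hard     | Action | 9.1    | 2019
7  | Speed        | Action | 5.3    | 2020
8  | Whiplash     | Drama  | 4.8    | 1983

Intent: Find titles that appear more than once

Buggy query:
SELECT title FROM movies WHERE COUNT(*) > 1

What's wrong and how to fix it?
Bug: WHERE can't reference COUNT(*); aggregates are computed after WHERE

Fix: Group first, then use HAVING for the count condition

Corrected query:
SELECT title FROM movies GROUP BY title HAVING COUNT(*) > 1

Result:
(no rows)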